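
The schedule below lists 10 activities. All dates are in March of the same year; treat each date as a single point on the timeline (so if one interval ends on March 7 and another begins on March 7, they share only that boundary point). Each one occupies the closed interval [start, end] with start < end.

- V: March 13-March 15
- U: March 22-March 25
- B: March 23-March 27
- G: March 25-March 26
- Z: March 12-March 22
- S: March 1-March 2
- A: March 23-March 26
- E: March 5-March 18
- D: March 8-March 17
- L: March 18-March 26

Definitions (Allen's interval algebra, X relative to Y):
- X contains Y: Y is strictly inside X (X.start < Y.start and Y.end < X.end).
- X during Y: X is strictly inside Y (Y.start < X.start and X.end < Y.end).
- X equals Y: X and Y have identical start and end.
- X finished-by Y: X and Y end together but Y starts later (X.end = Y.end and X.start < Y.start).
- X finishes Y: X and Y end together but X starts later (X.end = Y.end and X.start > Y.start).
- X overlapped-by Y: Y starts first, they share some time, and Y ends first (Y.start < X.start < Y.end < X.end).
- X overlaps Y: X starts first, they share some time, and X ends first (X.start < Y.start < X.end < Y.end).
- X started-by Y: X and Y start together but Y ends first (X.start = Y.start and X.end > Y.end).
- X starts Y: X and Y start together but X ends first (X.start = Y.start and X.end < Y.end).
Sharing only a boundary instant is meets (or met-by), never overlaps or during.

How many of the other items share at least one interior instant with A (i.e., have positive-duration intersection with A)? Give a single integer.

4

Target A = [March 23, March 26].
B [March 23, March 27] → started-by → counts.
D [March 8, March 17] → before → no.
E [March 5, March 18] → before → no.
G [March 25, March 26] → finishes → counts.
L [March 18, March 26] → finished-by → counts.
S [March 1, March 2] → before → no.
U [March 22, March 25] → overlaps → counts.
V [March 13, March 15] → before → no.
Z [March 12, March 22] → before → no.
Total: 4.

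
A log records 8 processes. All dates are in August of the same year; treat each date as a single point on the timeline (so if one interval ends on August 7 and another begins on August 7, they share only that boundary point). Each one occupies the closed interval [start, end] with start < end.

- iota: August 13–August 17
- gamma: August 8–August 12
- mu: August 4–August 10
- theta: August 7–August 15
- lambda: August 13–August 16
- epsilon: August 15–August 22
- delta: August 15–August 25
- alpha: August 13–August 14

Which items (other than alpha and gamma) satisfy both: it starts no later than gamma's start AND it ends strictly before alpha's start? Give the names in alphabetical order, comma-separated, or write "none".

mu

Conditions: its start is no later than gamma's start (X.start <= August 8) AND its end is strictly before alpha's start (X.end < August 13).
delta: start August 15 <= August 8? ✗; end August 25 < August 13? ✗ → no.
epsilon: start August 15 <= August 8? ✗; end August 22 < August 13? ✗ → no.
iota: start August 13 <= August 8? ✗; end August 17 < August 13? ✗ → no.
lambda: start August 13 <= August 8? ✗; end August 16 < August 13? ✗ → no.
mu: start August 4 <= August 8? ✓; end August 10 < August 13? ✓ → yes.
theta: start August 7 <= August 8? ✓; end August 15 < August 13? ✗ → no.
Result: mu.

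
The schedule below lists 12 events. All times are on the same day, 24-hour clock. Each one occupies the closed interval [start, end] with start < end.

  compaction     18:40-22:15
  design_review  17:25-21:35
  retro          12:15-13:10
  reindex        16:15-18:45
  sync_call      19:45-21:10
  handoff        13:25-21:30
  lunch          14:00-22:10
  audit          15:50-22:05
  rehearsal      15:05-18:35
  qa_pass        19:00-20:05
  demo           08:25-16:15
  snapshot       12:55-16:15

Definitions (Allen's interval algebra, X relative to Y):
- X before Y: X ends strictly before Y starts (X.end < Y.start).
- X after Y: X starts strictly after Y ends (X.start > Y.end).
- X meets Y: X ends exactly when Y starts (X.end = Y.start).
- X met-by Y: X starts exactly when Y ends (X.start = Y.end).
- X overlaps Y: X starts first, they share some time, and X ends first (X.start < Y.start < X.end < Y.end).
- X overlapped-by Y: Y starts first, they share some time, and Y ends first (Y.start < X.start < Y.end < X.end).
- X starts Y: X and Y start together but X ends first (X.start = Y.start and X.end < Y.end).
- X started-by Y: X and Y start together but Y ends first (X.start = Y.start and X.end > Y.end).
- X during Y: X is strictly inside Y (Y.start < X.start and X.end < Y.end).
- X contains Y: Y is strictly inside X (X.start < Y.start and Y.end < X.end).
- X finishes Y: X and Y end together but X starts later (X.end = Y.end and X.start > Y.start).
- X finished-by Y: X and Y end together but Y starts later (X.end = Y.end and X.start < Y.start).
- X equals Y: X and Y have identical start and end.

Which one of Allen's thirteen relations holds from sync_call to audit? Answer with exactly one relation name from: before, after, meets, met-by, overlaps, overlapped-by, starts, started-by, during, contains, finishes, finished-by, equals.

sync_call = [19:45, 21:10]; audit = [15:50, 22:05].
Compare endpoints: sync_call.start > audit.start, sync_call.start < audit.end, sync_call.end > audit.start, sync_call.end < audit.end.
That pattern is 'during'.

during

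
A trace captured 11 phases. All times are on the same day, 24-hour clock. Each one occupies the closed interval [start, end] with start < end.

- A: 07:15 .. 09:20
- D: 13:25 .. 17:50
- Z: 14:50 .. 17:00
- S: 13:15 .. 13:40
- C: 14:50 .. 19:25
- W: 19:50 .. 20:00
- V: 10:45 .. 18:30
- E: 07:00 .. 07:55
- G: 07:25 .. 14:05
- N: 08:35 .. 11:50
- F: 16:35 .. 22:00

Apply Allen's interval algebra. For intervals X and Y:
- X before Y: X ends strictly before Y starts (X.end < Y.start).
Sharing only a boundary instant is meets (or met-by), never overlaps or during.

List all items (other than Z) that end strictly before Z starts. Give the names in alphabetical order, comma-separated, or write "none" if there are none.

Target Z = [14:50, 17:00].
A [07:15, 09:20] → before → yes.
C [14:50, 19:25] → started-by → no.
D [13:25, 17:50] → contains → no.
E [07:00, 07:55] → before → yes.
F [16:35, 22:00] → overlapped-by → no.
G [07:25, 14:05] → before → yes.
N [08:35, 11:50] → before → yes.
S [13:15, 13:40] → before → yes.
V [10:45, 18:30] → contains → no.
W [19:50, 20:00] → after → no.
Result: A, E, G, N, S.

A, E, G, N, S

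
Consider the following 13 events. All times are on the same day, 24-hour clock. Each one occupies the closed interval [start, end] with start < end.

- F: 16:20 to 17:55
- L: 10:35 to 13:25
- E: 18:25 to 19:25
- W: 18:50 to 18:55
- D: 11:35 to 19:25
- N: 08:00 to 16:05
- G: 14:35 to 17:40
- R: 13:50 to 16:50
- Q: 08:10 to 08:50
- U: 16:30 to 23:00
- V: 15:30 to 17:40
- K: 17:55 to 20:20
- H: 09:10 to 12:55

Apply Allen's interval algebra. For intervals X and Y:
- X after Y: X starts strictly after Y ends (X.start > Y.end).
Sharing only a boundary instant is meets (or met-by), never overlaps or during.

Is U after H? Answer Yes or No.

U = [16:30, 23:00], H = [09:10, 12:55].
Actual relation of U to H: after.
Asked whether 'after' holds → Yes.

Yes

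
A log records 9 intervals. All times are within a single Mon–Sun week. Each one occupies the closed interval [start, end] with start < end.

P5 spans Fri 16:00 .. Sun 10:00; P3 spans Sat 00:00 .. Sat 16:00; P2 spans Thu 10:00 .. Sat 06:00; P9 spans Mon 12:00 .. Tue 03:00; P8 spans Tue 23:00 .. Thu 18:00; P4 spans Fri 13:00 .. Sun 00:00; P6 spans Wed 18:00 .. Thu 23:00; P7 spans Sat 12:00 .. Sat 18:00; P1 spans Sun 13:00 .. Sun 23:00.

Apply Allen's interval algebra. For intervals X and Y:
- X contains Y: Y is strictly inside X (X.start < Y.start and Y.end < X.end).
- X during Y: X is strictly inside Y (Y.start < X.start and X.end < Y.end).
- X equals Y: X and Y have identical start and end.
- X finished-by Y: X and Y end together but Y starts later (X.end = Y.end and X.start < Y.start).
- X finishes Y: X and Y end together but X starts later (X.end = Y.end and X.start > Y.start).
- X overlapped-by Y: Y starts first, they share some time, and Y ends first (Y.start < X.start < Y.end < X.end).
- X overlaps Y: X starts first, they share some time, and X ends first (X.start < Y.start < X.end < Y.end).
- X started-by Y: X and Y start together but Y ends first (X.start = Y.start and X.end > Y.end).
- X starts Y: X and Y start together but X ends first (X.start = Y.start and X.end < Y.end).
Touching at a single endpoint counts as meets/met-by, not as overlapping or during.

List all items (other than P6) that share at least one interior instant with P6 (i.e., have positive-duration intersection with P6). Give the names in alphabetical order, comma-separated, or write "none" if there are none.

P2, P8

Target P6 = [Wed 18:00, Thu 23:00].
P1 [Sun 13:00, Sun 23:00] → after → no.
P2 [Thu 10:00, Sat 06:00] → overlapped-by → yes.
P3 [Sat 00:00, Sat 16:00] → after → no.
P4 [Fri 13:00, Sun 00:00] → after → no.
P5 [Fri 16:00, Sun 10:00] → after → no.
P7 [Sat 12:00, Sat 18:00] → after → no.
P8 [Tue 23:00, Thu 18:00] → overlaps → yes.
P9 [Mon 12:00, Tue 03:00] → before → no.
Result: P2, P8.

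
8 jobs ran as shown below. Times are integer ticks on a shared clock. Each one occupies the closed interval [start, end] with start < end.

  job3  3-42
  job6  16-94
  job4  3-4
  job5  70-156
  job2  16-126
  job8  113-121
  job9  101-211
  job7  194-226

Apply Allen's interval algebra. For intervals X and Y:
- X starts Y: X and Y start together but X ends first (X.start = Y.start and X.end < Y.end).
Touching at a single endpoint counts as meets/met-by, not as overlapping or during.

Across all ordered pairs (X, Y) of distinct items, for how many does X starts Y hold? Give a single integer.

2

Checking all 56 ordered pairs for relation 'starts'; matching pairs in alphabetical order:
(job4, job3): job4 starts job3 ✓
(job6, job2): job6 starts job2 ✓
Count: 2.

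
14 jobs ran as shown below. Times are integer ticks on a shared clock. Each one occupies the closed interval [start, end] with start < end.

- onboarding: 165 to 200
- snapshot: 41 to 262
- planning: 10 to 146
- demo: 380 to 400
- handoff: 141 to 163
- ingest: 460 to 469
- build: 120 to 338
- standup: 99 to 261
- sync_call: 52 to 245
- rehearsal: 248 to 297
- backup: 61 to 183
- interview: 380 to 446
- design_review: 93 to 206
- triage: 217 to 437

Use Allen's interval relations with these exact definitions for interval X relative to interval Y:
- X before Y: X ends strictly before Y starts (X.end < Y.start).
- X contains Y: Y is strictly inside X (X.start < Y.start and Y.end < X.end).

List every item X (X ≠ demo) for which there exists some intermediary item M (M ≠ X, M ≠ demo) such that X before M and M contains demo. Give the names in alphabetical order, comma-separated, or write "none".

Target demo = [380, 400].
Intermediaries M with M contains demo: triage.
Via triage — items with X before triage: backup, design_review, handoff, onboarding, planning.
Union: backup, design_review, handoff, onboarding, planning.

backup, design_review, handoff, onboarding, planning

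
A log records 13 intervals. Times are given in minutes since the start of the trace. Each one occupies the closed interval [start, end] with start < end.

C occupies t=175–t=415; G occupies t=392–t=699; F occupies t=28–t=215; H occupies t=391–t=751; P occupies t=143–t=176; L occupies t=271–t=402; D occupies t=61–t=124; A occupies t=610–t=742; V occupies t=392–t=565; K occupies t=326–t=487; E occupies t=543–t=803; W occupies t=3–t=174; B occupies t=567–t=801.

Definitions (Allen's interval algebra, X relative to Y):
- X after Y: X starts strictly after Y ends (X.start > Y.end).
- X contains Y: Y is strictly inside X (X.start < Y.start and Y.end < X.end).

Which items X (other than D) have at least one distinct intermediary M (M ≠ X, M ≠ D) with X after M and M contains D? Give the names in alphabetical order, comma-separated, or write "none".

Target D = [t=61, t=124].
Intermediaries M with M contains D: F, W.
Via F — items with X after F: A, B, E, G, H, K, L, V.
Via W — items with X after W: A, B, C, E, G, H, K, L, V.
Union: A, B, C, E, G, H, K, L, V.

A, B, C, E, G, H, K, L, V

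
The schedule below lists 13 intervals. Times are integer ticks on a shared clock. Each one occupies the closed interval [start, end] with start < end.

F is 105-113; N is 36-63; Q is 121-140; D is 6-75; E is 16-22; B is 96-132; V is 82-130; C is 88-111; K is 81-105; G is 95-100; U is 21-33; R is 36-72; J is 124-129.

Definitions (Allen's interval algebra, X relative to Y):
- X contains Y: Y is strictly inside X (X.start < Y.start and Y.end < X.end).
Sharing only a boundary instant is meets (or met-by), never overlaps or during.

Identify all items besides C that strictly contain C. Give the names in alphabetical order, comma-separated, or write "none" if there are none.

Target C = [88, 111].
B [96, 132] → overlapped-by → no.
D [6, 75] → before → no.
E [16, 22] → before → no.
F [105, 113] → overlapped-by → no.
G [95, 100] → during → no.
J [124, 129] → after → no.
K [81, 105] → overlaps → no.
N [36, 63] → before → no.
Q [121, 140] → after → no.
R [36, 72] → before → no.
U [21, 33] → before → no.
V [82, 130] → contains → yes.
Result: V.

V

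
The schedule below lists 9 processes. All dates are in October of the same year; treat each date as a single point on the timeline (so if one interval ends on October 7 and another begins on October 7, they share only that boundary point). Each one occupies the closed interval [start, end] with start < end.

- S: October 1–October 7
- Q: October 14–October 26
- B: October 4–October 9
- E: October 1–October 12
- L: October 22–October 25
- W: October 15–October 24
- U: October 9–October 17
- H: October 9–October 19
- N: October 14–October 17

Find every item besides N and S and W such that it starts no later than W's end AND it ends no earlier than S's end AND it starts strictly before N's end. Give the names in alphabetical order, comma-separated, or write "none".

Conditions: its start is no later than W's end (X.start <= October 24) AND its end is no earlier than S's end (X.end >= October 7) AND its start is strictly before N's end (X.start < October 17).
B: start October 4 <= October 24? ✓; end October 9 >= October 7? ✓; start October 4 < October 17? ✓ → yes.
E: start October 1 <= October 24? ✓; end October 12 >= October 7? ✓; start October 1 < October 17? ✓ → yes.
H: start October 9 <= October 24? ✓; end October 19 >= October 7? ✓; start October 9 < October 17? ✓ → yes.
L: start October 22 <= October 24? ✓; end October 25 >= October 7? ✓; start October 22 < October 17? ✗ → no.
Q: start October 14 <= October 24? ✓; end October 26 >= October 7? ✓; start October 14 < October 17? ✓ → yes.
U: start October 9 <= October 24? ✓; end October 17 >= October 7? ✓; start October 9 < October 17? ✓ → yes.
Result: B, E, H, Q, U.

B, E, H, Q, U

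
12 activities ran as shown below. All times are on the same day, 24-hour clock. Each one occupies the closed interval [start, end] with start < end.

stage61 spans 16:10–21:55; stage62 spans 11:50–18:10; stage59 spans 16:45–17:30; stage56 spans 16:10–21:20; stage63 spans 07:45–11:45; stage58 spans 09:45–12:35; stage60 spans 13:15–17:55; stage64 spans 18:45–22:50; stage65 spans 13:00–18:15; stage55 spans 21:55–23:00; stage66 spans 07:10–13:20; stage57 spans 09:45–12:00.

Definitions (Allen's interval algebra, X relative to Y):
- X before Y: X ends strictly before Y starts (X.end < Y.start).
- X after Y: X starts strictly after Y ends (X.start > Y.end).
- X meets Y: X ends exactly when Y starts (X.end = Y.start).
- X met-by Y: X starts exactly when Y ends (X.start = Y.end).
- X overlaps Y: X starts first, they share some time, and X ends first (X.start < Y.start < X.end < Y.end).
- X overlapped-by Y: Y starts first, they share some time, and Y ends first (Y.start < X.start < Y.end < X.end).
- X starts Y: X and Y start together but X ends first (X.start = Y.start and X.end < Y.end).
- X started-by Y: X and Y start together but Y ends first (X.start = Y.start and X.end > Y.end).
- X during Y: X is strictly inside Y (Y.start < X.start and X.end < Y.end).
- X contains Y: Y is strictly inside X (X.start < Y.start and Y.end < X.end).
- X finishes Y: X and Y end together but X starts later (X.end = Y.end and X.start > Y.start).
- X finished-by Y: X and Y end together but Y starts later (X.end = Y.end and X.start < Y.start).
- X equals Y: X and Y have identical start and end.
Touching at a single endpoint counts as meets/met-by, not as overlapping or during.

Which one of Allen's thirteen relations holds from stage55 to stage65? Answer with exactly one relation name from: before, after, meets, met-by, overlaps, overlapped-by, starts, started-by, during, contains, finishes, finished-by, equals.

stage55 = [21:55, 23:00]; stage65 = [13:00, 18:15].
Compare endpoints: stage55.start > stage65.start, stage55.start > stage65.end, stage55.end > stage65.start, stage55.end > stage65.end.
That pattern is 'after'.

after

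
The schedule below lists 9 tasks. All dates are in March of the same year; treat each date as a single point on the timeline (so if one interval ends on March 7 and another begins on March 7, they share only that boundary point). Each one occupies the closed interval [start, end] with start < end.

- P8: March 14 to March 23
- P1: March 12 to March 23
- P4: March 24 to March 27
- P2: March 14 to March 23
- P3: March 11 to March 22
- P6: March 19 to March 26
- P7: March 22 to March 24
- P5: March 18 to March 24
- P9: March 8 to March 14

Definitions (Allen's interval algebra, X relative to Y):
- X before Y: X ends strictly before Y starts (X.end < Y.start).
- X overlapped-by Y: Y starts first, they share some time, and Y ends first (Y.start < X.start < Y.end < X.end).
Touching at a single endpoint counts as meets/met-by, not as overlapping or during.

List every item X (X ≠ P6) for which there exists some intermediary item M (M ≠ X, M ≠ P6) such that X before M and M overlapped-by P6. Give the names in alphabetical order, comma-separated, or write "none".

Target P6 = [March 19, March 26].
Intermediaries M with M overlapped-by P6: P4.
Via P4 — items with X before P4: P1, P2, P3, P8, P9.
Union: P1, P2, P3, P8, P9.

P1, P2, P3, P8, P9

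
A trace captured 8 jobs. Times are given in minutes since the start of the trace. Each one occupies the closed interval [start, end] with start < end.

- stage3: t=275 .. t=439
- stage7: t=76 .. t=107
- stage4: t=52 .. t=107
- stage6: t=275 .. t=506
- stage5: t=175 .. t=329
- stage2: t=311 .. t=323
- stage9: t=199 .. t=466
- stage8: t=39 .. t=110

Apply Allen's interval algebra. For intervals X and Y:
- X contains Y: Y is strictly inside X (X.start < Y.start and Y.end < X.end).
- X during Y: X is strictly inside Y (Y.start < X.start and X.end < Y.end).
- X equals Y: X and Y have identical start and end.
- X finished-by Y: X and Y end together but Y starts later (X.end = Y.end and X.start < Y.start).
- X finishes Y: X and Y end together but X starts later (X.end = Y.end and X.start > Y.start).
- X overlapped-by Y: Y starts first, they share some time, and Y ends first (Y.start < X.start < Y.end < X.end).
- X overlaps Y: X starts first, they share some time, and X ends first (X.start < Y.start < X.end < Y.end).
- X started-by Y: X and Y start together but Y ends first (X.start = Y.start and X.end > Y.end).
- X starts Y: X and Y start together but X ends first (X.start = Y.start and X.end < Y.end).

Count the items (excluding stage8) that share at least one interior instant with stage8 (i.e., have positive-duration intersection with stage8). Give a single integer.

2

Target stage8 = [t=39, t=110].
stage2 [t=311, t=323] → after → no.
stage3 [t=275, t=439] → after → no.
stage4 [t=52, t=107] → during → counts.
stage5 [t=175, t=329] → after → no.
stage6 [t=275, t=506] → after → no.
stage7 [t=76, t=107] → during → counts.
stage9 [t=199, t=466] → after → no.
Total: 2.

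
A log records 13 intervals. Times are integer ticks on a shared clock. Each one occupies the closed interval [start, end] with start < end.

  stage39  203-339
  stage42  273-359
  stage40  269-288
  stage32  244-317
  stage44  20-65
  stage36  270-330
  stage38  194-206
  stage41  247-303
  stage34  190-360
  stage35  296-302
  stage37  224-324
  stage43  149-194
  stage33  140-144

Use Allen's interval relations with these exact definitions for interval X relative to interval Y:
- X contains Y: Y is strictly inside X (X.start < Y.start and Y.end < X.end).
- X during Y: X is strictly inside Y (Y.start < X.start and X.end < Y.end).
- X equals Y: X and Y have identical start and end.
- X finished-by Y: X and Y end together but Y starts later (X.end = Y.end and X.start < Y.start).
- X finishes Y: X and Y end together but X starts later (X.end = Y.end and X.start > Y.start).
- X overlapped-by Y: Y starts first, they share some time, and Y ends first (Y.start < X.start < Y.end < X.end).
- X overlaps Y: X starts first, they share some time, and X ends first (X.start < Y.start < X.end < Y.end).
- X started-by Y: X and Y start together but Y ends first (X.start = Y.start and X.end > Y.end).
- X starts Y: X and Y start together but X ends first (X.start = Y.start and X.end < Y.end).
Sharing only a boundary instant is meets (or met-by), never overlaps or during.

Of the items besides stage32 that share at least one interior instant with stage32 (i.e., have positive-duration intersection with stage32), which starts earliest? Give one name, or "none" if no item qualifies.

stage34

Target stage32 = [244, 317].
stage33 [140, 144] → before → excluded.
stage34 [190, 360] → contains → candidate.
stage35 [296, 302] → during → candidate.
stage36 [270, 330] → overlapped-by → candidate.
stage37 [224, 324] → contains → candidate.
stage38 [194, 206] → before → excluded.
stage39 [203, 339] → contains → candidate.
stage40 [269, 288] → during → candidate.
stage41 [247, 303] → during → candidate.
stage42 [273, 359] → overlapped-by → candidate.
stage43 [149, 194] → before → excluded.
stage44 [20, 65] → before → excluded.
Among candidates, earliest start is 190 → stage34.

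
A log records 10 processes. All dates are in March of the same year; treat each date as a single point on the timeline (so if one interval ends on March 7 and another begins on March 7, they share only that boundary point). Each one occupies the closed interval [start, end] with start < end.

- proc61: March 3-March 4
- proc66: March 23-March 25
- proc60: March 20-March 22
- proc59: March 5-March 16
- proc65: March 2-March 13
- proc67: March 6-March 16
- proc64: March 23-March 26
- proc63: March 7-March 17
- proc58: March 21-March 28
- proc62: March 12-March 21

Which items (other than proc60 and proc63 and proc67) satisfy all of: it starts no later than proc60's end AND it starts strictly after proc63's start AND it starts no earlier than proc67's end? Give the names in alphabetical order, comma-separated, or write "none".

proc58

Conditions: its start is no later than proc60's end (X.start <= March 22) AND its start is strictly after proc63's start (X.start > March 7) AND its start is no earlier than proc67's end (X.start >= March 16).
proc58: start March 21 <= March 22? ✓; start March 21 > March 7? ✓; start March 21 >= March 16? ✓ → yes.
proc59: start March 5 <= March 22? ✓; start March 5 > March 7? ✗; start March 5 >= March 16? ✗ → no.
proc61: start March 3 <= March 22? ✓; start March 3 > March 7? ✗; start March 3 >= March 16? ✗ → no.
proc62: start March 12 <= March 22? ✓; start March 12 > March 7? ✓; start March 12 >= March 16? ✗ → no.
proc64: start March 23 <= March 22? ✗; start March 23 > March 7? ✓; start March 23 >= March 16? ✓ → no.
proc65: start March 2 <= March 22? ✓; start March 2 > March 7? ✗; start March 2 >= March 16? ✗ → no.
proc66: start March 23 <= March 22? ✗; start March 23 > March 7? ✓; start March 23 >= March 16? ✓ → no.
Result: proc58.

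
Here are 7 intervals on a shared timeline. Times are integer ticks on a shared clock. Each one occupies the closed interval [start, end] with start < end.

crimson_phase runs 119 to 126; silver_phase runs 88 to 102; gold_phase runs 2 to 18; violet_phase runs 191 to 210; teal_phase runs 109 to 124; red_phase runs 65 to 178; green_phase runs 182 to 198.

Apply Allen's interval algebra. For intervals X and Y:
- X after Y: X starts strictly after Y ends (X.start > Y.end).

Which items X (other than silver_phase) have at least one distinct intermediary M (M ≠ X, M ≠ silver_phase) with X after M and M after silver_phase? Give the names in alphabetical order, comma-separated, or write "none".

Target silver_phase = [88, 102].
Intermediaries M with M after silver_phase: crimson_phase, green_phase, teal_phase, violet_phase.
Via crimson_phase — items with X after crimson_phase: green_phase, violet_phase.
Via green_phase — items with X after green_phase: none.
Via teal_phase — items with X after teal_phase: green_phase, violet_phase.
Via violet_phase — items with X after violet_phase: none.
Union: green_phase, violet_phase.

green_phase, violet_phase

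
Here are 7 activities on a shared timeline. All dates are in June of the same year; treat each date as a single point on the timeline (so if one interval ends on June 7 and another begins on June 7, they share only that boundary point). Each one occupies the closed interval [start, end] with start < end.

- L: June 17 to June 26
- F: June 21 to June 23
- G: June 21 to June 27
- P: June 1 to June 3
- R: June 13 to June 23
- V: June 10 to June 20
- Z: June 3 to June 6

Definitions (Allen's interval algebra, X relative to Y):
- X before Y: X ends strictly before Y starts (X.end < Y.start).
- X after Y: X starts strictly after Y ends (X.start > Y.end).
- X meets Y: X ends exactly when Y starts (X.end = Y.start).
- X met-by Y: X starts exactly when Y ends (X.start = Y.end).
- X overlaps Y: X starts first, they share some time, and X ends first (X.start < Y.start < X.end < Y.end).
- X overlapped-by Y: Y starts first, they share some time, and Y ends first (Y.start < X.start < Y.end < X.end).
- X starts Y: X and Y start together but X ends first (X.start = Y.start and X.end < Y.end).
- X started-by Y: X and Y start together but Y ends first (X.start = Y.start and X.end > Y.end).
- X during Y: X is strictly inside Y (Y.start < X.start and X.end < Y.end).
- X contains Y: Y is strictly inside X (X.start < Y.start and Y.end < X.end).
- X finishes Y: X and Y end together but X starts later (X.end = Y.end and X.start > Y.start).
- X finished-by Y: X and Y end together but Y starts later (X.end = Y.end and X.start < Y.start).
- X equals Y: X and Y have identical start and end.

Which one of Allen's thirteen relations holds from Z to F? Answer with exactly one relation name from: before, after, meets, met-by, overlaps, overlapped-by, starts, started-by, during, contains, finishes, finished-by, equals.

Z = [June 3, June 6]; F = [June 21, June 23].
Compare endpoints: Z.start < F.start, Z.start < F.end, Z.end < F.start, Z.end < F.end.
That pattern is 'before'.

before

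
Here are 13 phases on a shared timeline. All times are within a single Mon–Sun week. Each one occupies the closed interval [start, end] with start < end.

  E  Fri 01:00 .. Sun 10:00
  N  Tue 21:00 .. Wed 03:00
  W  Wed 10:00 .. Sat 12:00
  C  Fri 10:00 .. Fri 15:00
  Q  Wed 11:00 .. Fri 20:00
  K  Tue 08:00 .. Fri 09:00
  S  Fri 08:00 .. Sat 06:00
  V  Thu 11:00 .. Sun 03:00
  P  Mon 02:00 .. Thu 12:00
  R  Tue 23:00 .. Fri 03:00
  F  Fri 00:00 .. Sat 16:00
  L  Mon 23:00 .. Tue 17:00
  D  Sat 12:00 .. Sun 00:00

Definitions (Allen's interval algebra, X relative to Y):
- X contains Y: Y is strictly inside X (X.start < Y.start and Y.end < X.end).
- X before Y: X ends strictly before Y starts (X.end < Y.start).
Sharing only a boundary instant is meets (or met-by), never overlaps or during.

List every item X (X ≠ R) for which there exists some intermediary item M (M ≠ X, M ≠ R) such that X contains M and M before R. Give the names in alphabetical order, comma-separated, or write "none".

Target R = [Tue 23:00, Fri 03:00].
Intermediaries M with M before R: L.
Via L — items with X contains L: P.
Union: P.

P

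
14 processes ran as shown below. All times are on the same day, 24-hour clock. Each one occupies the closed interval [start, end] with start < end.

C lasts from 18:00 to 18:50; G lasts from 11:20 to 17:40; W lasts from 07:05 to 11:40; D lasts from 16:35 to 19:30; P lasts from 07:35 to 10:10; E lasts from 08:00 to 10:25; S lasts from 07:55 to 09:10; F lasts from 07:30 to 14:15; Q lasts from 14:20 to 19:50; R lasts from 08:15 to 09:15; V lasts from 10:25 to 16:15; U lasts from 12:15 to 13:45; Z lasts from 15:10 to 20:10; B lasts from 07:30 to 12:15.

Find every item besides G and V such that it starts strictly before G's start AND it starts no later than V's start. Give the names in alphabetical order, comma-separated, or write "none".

B, E, F, P, R, S, W

Conditions: its start is strictly before G's start (X.start < 11:20) AND its start is no later than V's start (X.start <= 10:25).
B: start 07:30 < 11:20? ✓; start 07:30 <= 10:25? ✓ → yes.
C: start 18:00 < 11:20? ✗; start 18:00 <= 10:25? ✗ → no.
D: start 16:35 < 11:20? ✗; start 16:35 <= 10:25? ✗ → no.
E: start 08:00 < 11:20? ✓; start 08:00 <= 10:25? ✓ → yes.
F: start 07:30 < 11:20? ✓; start 07:30 <= 10:25? ✓ → yes.
P: start 07:35 < 11:20? ✓; start 07:35 <= 10:25? ✓ → yes.
Q: start 14:20 < 11:20? ✗; start 14:20 <= 10:25? ✗ → no.
R: start 08:15 < 11:20? ✓; start 08:15 <= 10:25? ✓ → yes.
S: start 07:55 < 11:20? ✓; start 07:55 <= 10:25? ✓ → yes.
U: start 12:15 < 11:20? ✗; start 12:15 <= 10:25? ✗ → no.
W: start 07:05 < 11:20? ✓; start 07:05 <= 10:25? ✓ → yes.
Z: start 15:10 < 11:20? ✗; start 15:10 <= 10:25? ✗ → no.
Result: B, E, F, P, R, S, W.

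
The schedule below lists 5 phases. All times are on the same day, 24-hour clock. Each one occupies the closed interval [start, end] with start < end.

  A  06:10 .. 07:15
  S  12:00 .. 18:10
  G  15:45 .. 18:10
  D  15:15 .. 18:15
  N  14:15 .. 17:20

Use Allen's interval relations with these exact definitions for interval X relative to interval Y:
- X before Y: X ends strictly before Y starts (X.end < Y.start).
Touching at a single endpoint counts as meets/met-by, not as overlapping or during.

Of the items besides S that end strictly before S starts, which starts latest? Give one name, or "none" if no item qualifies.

Target S = [12:00, 18:10].
A [06:10, 07:15] → before → candidate.
D [15:15, 18:15] → overlapped-by → excluded.
G [15:45, 18:10] → finishes → excluded.
N [14:15, 17:20] → during → excluded.
Among candidates, latest start is 06:10 → A.

A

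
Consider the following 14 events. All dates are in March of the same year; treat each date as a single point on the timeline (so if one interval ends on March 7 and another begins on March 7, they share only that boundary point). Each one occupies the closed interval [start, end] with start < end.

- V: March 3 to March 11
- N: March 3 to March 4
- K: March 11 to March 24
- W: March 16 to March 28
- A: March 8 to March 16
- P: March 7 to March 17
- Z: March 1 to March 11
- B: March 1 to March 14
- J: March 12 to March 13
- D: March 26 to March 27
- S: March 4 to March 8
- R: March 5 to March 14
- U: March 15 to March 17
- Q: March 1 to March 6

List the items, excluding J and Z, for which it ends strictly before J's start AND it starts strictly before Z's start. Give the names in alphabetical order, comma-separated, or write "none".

Conditions: its end is strictly before J's start (X.end < March 12) AND its start is strictly before Z's start (X.start < March 1).
A: end March 16 < March 12? ✗; start March 8 < March 1? ✗ → no.
B: end March 14 < March 12? ✗; start March 1 < March 1? ✗ → no.
D: end March 27 < March 12? ✗; start March 26 < March 1? ✗ → no.
K: end March 24 < March 12? ✗; start March 11 < March 1? ✗ → no.
N: end March 4 < March 12? ✓; start March 3 < March 1? ✗ → no.
P: end March 17 < March 12? ✗; start March 7 < March 1? ✗ → no.
Q: end March 6 < March 12? ✓; start March 1 < March 1? ✗ → no.
R: end March 14 < March 12? ✗; start March 5 < March 1? ✗ → no.
S: end March 8 < March 12? ✓; start March 4 < March 1? ✗ → no.
U: end March 17 < March 12? ✗; start March 15 < March 1? ✗ → no.
V: end March 11 < March 12? ✓; start March 3 < March 1? ✗ → no.
W: end March 28 < March 12? ✗; start March 16 < March 1? ✗ → no.
Result: none.

none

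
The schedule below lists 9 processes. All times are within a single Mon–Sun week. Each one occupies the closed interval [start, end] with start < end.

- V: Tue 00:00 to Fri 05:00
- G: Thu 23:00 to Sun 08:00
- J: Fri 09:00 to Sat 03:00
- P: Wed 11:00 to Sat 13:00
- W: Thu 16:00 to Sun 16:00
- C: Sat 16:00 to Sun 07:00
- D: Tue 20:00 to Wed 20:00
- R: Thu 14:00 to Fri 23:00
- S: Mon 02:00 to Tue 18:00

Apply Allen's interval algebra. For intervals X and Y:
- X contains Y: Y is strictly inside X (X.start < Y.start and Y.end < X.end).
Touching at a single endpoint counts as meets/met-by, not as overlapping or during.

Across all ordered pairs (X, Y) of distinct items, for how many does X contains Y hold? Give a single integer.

Checking all 72 ordered pairs for relation 'contains'; matching pairs in alphabetical order:
(G, C): G contains C ✓
(G, J): G contains J ✓
(P, J): P contains J ✓
(P, R): P contains R ✓
(V, D): V contains D ✓
(W, C): W contains C ✓
(W, G): W contains G ✓
(W, J): W contains J ✓
Count: 8.

8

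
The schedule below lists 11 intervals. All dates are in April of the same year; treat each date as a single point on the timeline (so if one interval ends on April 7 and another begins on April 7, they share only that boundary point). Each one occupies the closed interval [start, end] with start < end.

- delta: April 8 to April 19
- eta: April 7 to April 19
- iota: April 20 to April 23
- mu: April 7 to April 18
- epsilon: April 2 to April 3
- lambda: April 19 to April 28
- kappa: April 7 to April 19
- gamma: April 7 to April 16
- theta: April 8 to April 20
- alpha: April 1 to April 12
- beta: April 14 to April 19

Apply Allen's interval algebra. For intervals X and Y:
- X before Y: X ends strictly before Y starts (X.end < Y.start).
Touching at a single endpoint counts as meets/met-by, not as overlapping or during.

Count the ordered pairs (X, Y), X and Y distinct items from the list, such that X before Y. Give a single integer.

20

Checking all 110 ordered pairs for relation 'before'; matching pairs in alphabetical order:
(alpha, beta): alpha before beta ✓
(alpha, iota): alpha before iota ✓
(alpha, lambda): alpha before lambda ✓
(beta, iota): beta before iota ✓
(delta, iota): delta before iota ✓
(epsilon, beta): epsilon before beta ✓
(epsilon, delta): epsilon before delta ✓
(epsilon, eta): epsilon before eta ✓
(epsilon, gamma): epsilon before gamma ✓
(epsilon, iota): epsilon before iota ✓
(epsilon, kappa): epsilon before kappa ✓
(epsilon, lambda): epsilon before lambda ✓
(epsilon, mu): epsilon before mu ✓
(epsilon, theta): epsilon before theta ✓
(eta, iota): eta before iota ✓
(gamma, iota): gamma before iota ✓
(gamma, lambda): gamma before lambda ✓
(kappa, iota): kappa before iota ✓
(mu, iota): mu before iota ✓
(mu, lambda): mu before lambda ✓
Count: 20.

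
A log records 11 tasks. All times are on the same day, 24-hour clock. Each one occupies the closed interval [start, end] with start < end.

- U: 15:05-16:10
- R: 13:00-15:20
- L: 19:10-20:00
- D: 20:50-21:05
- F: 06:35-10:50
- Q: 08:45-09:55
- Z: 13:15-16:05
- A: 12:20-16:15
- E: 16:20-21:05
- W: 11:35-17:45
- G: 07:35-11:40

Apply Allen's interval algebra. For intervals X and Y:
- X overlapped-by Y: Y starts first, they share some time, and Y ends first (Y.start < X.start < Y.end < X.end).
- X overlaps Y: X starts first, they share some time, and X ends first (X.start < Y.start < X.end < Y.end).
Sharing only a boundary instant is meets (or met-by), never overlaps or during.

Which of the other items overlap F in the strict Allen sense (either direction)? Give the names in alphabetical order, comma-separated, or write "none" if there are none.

G

Target F = [06:35, 10:50].
A [12:20, 16:15] → after → no.
D [20:50, 21:05] → after → no.
E [16:20, 21:05] → after → no.
G [07:35, 11:40] → overlapped-by → yes.
L [19:10, 20:00] → after → no.
Q [08:45, 09:55] → during → no.
R [13:00, 15:20] → after → no.
U [15:05, 16:10] → after → no.
W [11:35, 17:45] → after → no.
Z [13:15, 16:05] → after → no.
Result: G.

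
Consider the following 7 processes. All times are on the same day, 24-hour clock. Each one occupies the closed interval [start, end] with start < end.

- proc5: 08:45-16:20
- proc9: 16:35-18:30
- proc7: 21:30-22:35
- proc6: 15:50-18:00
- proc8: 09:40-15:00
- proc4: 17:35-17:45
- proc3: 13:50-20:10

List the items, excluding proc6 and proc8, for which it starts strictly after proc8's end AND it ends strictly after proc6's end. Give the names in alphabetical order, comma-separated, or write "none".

Conditions: its start is strictly after proc8's end (X.start > 15:00) AND its end is strictly after proc6's end (X.end > 18:00).
proc3: start 13:50 > 15:00? ✗; end 20:10 > 18:00? ✓ → no.
proc4: start 17:35 > 15:00? ✓; end 17:45 > 18:00? ✗ → no.
proc5: start 08:45 > 15:00? ✗; end 16:20 > 18:00? ✗ → no.
proc7: start 21:30 > 15:00? ✓; end 22:35 > 18:00? ✓ → yes.
proc9: start 16:35 > 15:00? ✓; end 18:30 > 18:00? ✓ → yes.
Result: proc7, proc9.

proc7, proc9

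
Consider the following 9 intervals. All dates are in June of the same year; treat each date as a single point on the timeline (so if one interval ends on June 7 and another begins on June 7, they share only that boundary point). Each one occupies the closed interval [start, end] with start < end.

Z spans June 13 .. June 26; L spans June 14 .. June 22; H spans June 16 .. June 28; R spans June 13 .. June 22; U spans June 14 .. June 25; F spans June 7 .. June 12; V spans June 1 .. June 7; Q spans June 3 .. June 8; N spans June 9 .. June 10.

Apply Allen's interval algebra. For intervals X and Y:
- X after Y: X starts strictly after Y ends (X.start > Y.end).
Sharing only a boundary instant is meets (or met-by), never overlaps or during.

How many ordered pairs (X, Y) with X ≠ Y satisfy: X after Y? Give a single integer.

Checking all 72 ordered pairs for relation 'after'; matching pairs in alphabetical order:
(H, F): H after F ✓
(H, N): H after N ✓
(H, Q): H after Q ✓
(H, V): H after V ✓
(L, F): L after F ✓
(L, N): L after N ✓
(L, Q): L after Q ✓
(L, V): L after V ✓
(N, Q): N after Q ✓
(N, V): N after V ✓
(R, F): R after F ✓
(R, N): R after N ✓
(R, Q): R after Q ✓
(R, V): R after V ✓
(U, F): U after F ✓
(U, N): U after N ✓
(U, Q): U after Q ✓
(U, V): U after V ✓
(Z, F): Z after F ✓
(Z, N): Z after N ✓
(Z, Q): Z after Q ✓
(Z, V): Z after V ✓
Count: 22.

22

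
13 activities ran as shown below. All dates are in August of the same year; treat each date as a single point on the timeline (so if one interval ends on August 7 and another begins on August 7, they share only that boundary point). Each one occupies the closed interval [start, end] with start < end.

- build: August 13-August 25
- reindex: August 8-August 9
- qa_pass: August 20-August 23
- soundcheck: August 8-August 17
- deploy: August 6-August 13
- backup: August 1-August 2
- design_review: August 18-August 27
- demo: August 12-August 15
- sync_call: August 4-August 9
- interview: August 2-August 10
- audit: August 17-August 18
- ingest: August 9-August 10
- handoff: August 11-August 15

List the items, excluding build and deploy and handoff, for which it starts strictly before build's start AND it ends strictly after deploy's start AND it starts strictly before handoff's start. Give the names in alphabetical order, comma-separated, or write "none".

ingest, interview, reindex, soundcheck, sync_call

Conditions: its start is strictly before build's start (X.start < August 13) AND its end is strictly after deploy's start (X.end > August 6) AND its start is strictly before handoff's start (X.start < August 11).
audit: start August 17 < August 13? ✗; end August 18 > August 6? ✓; start August 17 < August 11? ✗ → no.
backup: start August 1 < August 13? ✓; end August 2 > August 6? ✗; start August 1 < August 11? ✓ → no.
demo: start August 12 < August 13? ✓; end August 15 > August 6? ✓; start August 12 < August 11? ✗ → no.
design_review: start August 18 < August 13? ✗; end August 27 > August 6? ✓; start August 18 < August 11? ✗ → no.
ingest: start August 9 < August 13? ✓; end August 10 > August 6? ✓; start August 9 < August 11? ✓ → yes.
interview: start August 2 < August 13? ✓; end August 10 > August 6? ✓; start August 2 < August 11? ✓ → yes.
qa_pass: start August 20 < August 13? ✗; end August 23 > August 6? ✓; start August 20 < August 11? ✗ → no.
reindex: start August 8 < August 13? ✓; end August 9 > August 6? ✓; start August 8 < August 11? ✓ → yes.
soundcheck: start August 8 < August 13? ✓; end August 17 > August 6? ✓; start August 8 < August 11? ✓ → yes.
sync_call: start August 4 < August 13? ✓; end August 9 > August 6? ✓; start August 4 < August 11? ✓ → yes.
Result: ingest, interview, reindex, soundcheck, sync_call.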